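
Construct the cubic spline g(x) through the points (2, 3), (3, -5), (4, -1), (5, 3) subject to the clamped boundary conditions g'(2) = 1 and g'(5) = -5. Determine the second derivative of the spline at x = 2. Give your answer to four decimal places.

With σ_i denoting the second derivative at x_i, h_i = 1, 1, 1, and Δ_i = (y_(i+1) − y_i)/h_i = -8, 4, 4:
  1·σ_0 + 4·σ_1 + 1·σ_2 = 6(Δ_1 - Δ_0) = 72
  1·σ_1 + 4·σ_2 + 1·σ_3 = 6(Δ_2 - Δ_1) = 0
Clamped end conditions give two more equations: 2h_0·σ_0 + h_0·σ_1 = 6(Δ_0 - g'(2)) = -54 and h_2·σ_2 + 2h_2·σ_3 = 6(g'(5) - Δ_2) = -54.
Hence σ_0 = -206/5, σ_1 = 142/5, σ_2 = -2/5, σ_3 = -134/5.

-41.2000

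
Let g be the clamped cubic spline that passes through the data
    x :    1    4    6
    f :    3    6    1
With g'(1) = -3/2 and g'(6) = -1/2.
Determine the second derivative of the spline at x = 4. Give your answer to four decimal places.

-4.6000

Write M_i for g''(x_i). With h_i = 3, 2 and divided differences Δ_i = 1, -5/2, the continuity of g' gives the tridiagonal system
  3·M_0 + 10·M_1 + 2·M_2 = 6(Δ_1 - Δ_0) = -21
Clamped end conditions give two more equations: 2h_0·M_0 + h_0·M_1 = 6(Δ_0 - g'(1)) = 15 and h_1·M_1 + 2h_1·M_2 = 6(g'(6) - Δ_1) = 12.
Forward elimination and back-substitution give M_0 = 24/5, M_1 = -23/5, M_2 = 53/10.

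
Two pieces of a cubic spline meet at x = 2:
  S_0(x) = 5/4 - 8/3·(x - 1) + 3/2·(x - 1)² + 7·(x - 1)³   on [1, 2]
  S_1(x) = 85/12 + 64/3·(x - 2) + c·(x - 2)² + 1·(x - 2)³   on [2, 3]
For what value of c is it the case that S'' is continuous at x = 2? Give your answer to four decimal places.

22.5000

S_0''(x) = 3 + 42·(x - 1), so S_0''(2) = 45. On the right, S_1''(2) = 2c, so c = 45/2.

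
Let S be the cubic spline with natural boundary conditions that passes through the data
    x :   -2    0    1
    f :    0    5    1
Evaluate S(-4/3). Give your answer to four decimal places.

2.9506

With m_i denoting the second derivative at x_i, h_i = 2, 1, and Δ_i = (y_(i+1) − y_i)/h_i = 5/2, -4:
  2·m_0 + 6·m_1 + 1·m_2 = 6(Δ_1 - Δ_0) = -39
Natural end conditions: m_0 = m_2 = 0.
Forward elimination and back-substitution give m_0 = 0, m_1 = -13/2, m_2 = 0.
On [-2, 0], S(x) = 0 + 14/3·(x + 2) + 0·(x + 2)² - 13/24·(x + 2)³.
With (x + 2) = 2/3: S(-4/3) = 239/81.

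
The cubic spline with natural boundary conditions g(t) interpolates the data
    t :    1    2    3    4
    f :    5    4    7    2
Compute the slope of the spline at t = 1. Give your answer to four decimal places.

Write M_i for g''(x_i). With h_i = 1, 1, 1 and divided differences Δ_i = -1, 3, -5, the continuity of g' gives the tridiagonal system
  1·M_0 + 4·M_1 + 1·M_2 = 6(Δ_1 - Δ_0) = 24
  1·M_1 + 4·M_2 + 1·M_3 = 6(Δ_2 - Δ_1) = -48
Natural end conditions: M_0 = M_3 = 0.
Solving: M_0 = 0, M_1 = 48/5, M_2 = -72/5, M_3 = 0.
On [1, 2], g'(t) = b_0 + 2c_0·(t - 1) + 3d_0·(t - 1)² with b_0 = Δ_0 - h_0(2M_0 + M_1)/6 = -13/5, c_0 = M_0/2 = 0, d_0 = (M_1 - M_0)/(6h_0) = 8/5. So g'(1) = -13/5.

-2.6000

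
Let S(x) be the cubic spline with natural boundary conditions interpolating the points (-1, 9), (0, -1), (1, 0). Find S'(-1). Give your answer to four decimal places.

Put M_i = S'' at the i-th knot. Here h = (1, 1) and Δ = (-10, 1), so the interior equations h_(i-1)·M_(i-1) + 2(h_(i-1)+h_i)·M_i + h_i·M_(i+1) = 6(Δ_i − Δ_(i-1)) read
  1·M_0 + 4·M_1 + 1·M_2 = 6(Δ_1 - Δ_0) = 66
Natural end conditions: M_0 = M_2 = 0.
Forward elimination and back-substitution give M_0 = 0, M_1 = 33/2, M_2 = 0.
On [-1, 0], S'(x) = b_0 + 2c_0·(x + 1) + 3d_0·(x + 1)² with b_0 = Δ_0 - h_0(2M_0 + M_1)/6 = -51/4, c_0 = M_0/2 = 0, d_0 = (M_1 - M_0)/(6h_0) = 11/4. So S'(-1) = -51/4.

-12.7500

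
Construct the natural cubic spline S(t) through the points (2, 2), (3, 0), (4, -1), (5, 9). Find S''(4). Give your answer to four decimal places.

Write M_i for S''(x_i). With h_i = 1, 1, 1 and divided differences Δ_i = -2, -1, 10, the continuity of S' gives the tridiagonal system
  1·M_0 + 4·M_1 + 1·M_2 = 6(Δ_1 - Δ_0) = 6
  1·M_1 + 4·M_2 + 1·M_3 = 6(Δ_2 - Δ_1) = 66
Natural end conditions: M_0 = M_3 = 0.
Solving: M_0 = 0, M_1 = -14/5, M_2 = 86/5, M_3 = 0.

17.2000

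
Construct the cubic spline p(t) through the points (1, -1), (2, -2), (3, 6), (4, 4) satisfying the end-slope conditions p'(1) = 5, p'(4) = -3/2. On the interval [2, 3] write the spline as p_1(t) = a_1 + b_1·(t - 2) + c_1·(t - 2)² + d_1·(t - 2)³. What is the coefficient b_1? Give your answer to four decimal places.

2.9667

Let M_i = p''(x_i). Step sizes h_i = 1, 1, 1; slopes of the chords Δ_i = (y_(i+1) - y_i)/h_i = -1, 8, -2.
  1·M_0 + 4·M_1 + 1·M_2 = 6(Δ_1 - Δ_0) = 54
  1·M_1 + 4·M_2 + 1·M_3 = 6(Δ_2 - Δ_1) = -60
Clamped end conditions give two more equations: 2h_0·M_0 + h_0·M_1 = 6(Δ_0 - p'(1)) = -36 and h_2·M_2 + 2h_2·M_3 = 6(p'(4) - Δ_2) = 3.
Solving the tridiagonal system: M_0 = -479/15, M_1 = 418/15, M_2 = -383/15, M_3 = 214/15.
On [2, 3], with p_1(t) = a_1 + b_1·(t - 2) + c_1·(t - 2)² + d_1·(t - 2)³: c_1 = M_1/2 = 209/15, d_1 = (M_2 - M_1)/(6h_1) = -89/10, b_1 = Δ_1 - h_1(2M_1 + M_2)/6 = 89/30.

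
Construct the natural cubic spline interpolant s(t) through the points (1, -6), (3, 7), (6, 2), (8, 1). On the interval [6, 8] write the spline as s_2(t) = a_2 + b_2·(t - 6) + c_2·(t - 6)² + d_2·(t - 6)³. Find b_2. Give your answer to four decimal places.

-2.0897

Let M_i = s''(x_i). Step sizes h_i = 2, 3, 2; slopes of the chords Δ_i = (y_(i+1) - y_i)/h_i = 13/2, -5/3, -1/2.
  2·M_0 + 10·M_1 + 3·M_2 = 6(Δ_1 - Δ_0) = -49
  3·M_1 + 10·M_2 + 2·M_3 = 6(Δ_2 - Δ_1) = 7
Natural end conditions: M_0 = M_3 = 0.
Hence M_0 = 0, M_1 = -73/13, M_2 = 31/13, M_3 = 0.
On [6, 8], with s_2(t) = a_2 + b_2·(t - 6) + c_2·(t - 6)² + d_2·(t - 6)³: c_2 = M_2/2 = 31/26, d_2 = (M_3 - M_2)/(6h_2) = -31/156, b_2 = Δ_2 - h_2(2M_2 + M_3)/6 = -163/78.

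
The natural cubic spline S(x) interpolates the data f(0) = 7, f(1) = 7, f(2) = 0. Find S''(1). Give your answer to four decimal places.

-10.5000

Write m_i for S''(x_i). With h_i = 1, 1 and divided differences Δ_i = 0, -7, the continuity of S' gives the tridiagonal system
  1·m_0 + 4·m_1 + 1·m_2 = 6(Δ_1 - Δ_0) = -42
Natural end conditions: m_0 = m_2 = 0.
Hence m_0 = 0, m_1 = -21/2, m_2 = 0.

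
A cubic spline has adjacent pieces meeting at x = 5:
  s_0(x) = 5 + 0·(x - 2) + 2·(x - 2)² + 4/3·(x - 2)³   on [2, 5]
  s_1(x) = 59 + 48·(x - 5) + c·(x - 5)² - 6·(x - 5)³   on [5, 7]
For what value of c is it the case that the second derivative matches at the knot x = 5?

14

s_0''(x) = 4 + 8·(x - 2), so s_0''(5) = 28. On the right, s_1''(5) = 2c, so c = 14.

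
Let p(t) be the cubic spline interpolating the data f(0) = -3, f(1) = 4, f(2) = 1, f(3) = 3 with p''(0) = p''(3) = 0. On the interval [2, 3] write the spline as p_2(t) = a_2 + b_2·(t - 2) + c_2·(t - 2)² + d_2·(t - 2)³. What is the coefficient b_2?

-2

Let m_i = p''(x_i). Step sizes h_i = 1, 1, 1; slopes of the chords Δ_i = (y_(i+1) - y_i)/h_i = 7, -3, 2.
  1·m_0 + 4·m_1 + 1·m_2 = 6(Δ_1 - Δ_0) = -60
  1·m_1 + 4·m_2 + 1·m_3 = 6(Δ_2 - Δ_1) = 30
Natural end conditions: m_0 = m_3 = 0.
Solving the tridiagonal system: m_0 = 0, m_1 = -18, m_2 = 12, m_3 = 0.
On [2, 3], with p_2(t) = a_2 + b_2·(t - 2) + c_2·(t - 2)² + d_2·(t - 2)³: c_2 = m_2/2 = 6, d_2 = (m_3 - m_2)/(6h_2) = -2, b_2 = Δ_2 - h_2(2m_2 + m_3)/6 = -2.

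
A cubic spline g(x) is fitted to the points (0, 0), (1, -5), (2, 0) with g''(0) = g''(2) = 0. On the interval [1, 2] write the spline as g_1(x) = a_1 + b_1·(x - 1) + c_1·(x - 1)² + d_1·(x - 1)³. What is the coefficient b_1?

0

Put σ_i = g'' at the i-th knot. Here h = (1, 1) and Δ = (-5, 5), so the interior equations h_(i-1)·σ_(i-1) + 2(h_(i-1)+h_i)·σ_i + h_i·σ_(i+1) = 6(Δ_i − Δ_(i-1)) read
  1·σ_0 + 4·σ_1 + 1·σ_2 = 6(Δ_1 - Δ_0) = 60
Natural end conditions: σ_0 = σ_2 = 0.
Forward elimination and back-substitution give σ_0 = 0, σ_1 = 15, σ_2 = 0.
On [1, 2], with g_1(x) = a_1 + b_1·(x - 1) + c_1·(x - 1)² + d_1·(x - 1)³: c_1 = σ_1/2 = 15/2, d_1 = (σ_2 - σ_1)/(6h_1) = -5/2, b_1 = Δ_1 - h_1(2σ_1 + σ_2)/6 = 0.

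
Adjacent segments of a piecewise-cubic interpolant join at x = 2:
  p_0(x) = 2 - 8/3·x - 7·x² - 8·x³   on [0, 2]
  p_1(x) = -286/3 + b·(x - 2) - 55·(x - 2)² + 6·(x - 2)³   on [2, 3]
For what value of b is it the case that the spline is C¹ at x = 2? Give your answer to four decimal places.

p_0'(x) = -8/3 - 14·x - 24·x², so p_0'(2) = -380/3. On the right, p_1'(2) = b, so b = -380/3.

-126.6667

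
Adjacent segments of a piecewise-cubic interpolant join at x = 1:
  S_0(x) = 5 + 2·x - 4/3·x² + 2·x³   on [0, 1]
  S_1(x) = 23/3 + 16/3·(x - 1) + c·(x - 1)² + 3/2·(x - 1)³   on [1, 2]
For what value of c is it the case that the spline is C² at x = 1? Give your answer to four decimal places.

S_0''(x) = -8/3 + 12·x, so S_0''(1) = 28/3. On the right, S_1''(1) = 2c, so c = 14/3.

4.6667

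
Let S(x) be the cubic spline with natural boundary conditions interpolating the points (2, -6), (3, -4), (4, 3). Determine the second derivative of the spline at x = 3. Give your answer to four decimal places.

Put σ_i = S'' at the i-th knot. Here h = (1, 1) and Δ = (2, 7), so the interior equations h_(i-1)·σ_(i-1) + 2(h_(i-1)+h_i)·σ_i + h_i·σ_(i+1) = 6(Δ_i − Δ_(i-1)) read
  1·σ_0 + 4·σ_1 + 1·σ_2 = 6(Δ_1 - Δ_0) = 30
Natural end conditions: σ_0 = σ_2 = 0.
Hence σ_0 = 0, σ_1 = 15/2, σ_2 = 0.

7.5000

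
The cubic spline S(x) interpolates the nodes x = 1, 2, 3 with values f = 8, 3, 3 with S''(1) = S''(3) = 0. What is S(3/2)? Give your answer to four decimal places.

5.0313

Put σ_i = S'' at the i-th knot. Here h = (1, 1) and Δ = (-5, 0), so the interior equations h_(i-1)·σ_(i-1) + 2(h_(i-1)+h_i)·σ_i + h_i·σ_(i+1) = 6(Δ_i − Δ_(i-1)) read
  1·σ_0 + 4·σ_1 + 1·σ_2 = 6(Δ_1 - Δ_0) = 30
Natural end conditions: σ_0 = σ_2 = 0.
Forward elimination and back-substitution give σ_0 = 0, σ_1 = 15/2, σ_2 = 0.
On [1, 2], S(x) = 8 - 25/4·(x - 1) + 0·(x - 1)² + 5/4·(x - 1)³.
With (x - 1) = 1/2: S(3/2) = 161/32.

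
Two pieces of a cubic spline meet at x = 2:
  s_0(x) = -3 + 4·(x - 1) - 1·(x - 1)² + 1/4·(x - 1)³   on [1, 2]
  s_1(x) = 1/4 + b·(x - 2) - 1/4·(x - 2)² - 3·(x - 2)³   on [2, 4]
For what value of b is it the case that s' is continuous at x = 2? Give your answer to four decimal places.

2.7500

s_0'(x) = 4 - 2·(x - 1) + 3/4·(x - 1)², so s_0'(2) = 11/4. On the right, s_1'(2) = b, so b = 11/4.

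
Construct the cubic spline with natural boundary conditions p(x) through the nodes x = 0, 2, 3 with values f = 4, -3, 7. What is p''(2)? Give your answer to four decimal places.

13.5000

Put M_i = p'' at the i-th knot. Here h = (2, 1) and Δ = (-7/2, 10), so the interior equations h_(i-1)·M_(i-1) + 2(h_(i-1)+h_i)·M_i + h_i·M_(i+1) = 6(Δ_i − Δ_(i-1)) read
  2·M_0 + 6·M_1 + 1·M_2 = 6(Δ_1 - Δ_0) = 81
Natural end conditions: M_0 = M_2 = 0.
Hence M_0 = 0, M_1 = 27/2, M_2 = 0.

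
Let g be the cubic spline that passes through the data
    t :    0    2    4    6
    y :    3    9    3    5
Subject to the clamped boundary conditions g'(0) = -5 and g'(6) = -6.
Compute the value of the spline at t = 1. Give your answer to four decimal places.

Let σ_i = g''(x_i). Step sizes h_i = 2, 2, 2; slopes of the chords Δ_i = (y_(i+1) - y_i)/h_i = 3, -3, 1.
  2·σ_0 + 8·σ_1 + 2·σ_2 = 6(Δ_1 - Δ_0) = -36
  2·σ_1 + 8·σ_2 + 2·σ_3 = 6(Δ_2 - Δ_1) = 24
Clamped end conditions give two more equations: 2h_0·σ_0 + h_0·σ_1 = 6(Δ_0 - g'(0)) = 48 and h_2·σ_2 + 2h_2·σ_3 = 6(g'(6) - Δ_2) = -42.
Hence σ_0 = 53/3, σ_1 = -34/3, σ_2 = 29/3, σ_3 = -46/3.
On [0, 2], g(t) = 3 - 5·t + 53/6·t² - 29/12·t³.
With t = 1: g(1) = 53/12.

4.4167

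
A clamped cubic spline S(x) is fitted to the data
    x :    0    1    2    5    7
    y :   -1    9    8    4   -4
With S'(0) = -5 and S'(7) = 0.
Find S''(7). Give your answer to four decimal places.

With σ_i denoting the second derivative at x_i, h_i = 1, 1, 3, 2, and Δ_i = (y_(i+1) − y_i)/h_i = 10, -1, -4/3, -4:
  1·σ_0 + 4·σ_1 + 1·σ_2 = 6(Δ_1 - Δ_0) = -66
  1·σ_1 + 8·σ_2 + 3·σ_3 = 6(Δ_2 - Δ_1) = -2
  3·σ_2 + 10·σ_3 + 2·σ_4 = 6(Δ_3 - Δ_2) = -16
Clamped end conditions give two more equations: 2h_0·σ_0 + h_0·σ_1 = 6(Δ_0 - S'(0)) = 90 and h_3·σ_3 + 2h_3·σ_4 = 6(S'(7) - Δ_3) = 24.
Hence σ_0 = 8698/141, σ_1 = -4706/141, σ_2 = 820/141, σ_3 = -712/141, σ_4 = 1202/141.

8.5248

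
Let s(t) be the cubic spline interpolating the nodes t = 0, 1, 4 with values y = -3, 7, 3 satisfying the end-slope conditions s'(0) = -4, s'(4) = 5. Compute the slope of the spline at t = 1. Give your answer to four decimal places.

Let M_i = s''(x_i). Step sizes h_i = 1, 3; slopes of the chords Δ_i = (y_(i+1) - y_i)/h_i = 10, -4/3.
  1·M_0 + 8·M_1 + 3·M_2 = 6(Δ_1 - Δ_0) = -68
Clamped end conditions give two more equations: 2h_0·M_0 + h_0·M_1 = 6(Δ_0 - s'(0)) = 84 and h_1·M_1 + 2h_1·M_2 = 6(s'(4) - Δ_1) = 38.
Solving the tridiagonal system: M_0 = 211/4, M_1 = -43/2, M_2 = 205/12.
On [1, 4], s'(t) = b_1 + 2c_1·(t - 1) + 3d_1·(t - 1)² with b_1 = Δ_1 - h_1(2M_1 + M_2)/6 = 93/8, c_1 = M_1/2 = -43/4, d_1 = (M_2 - M_1)/(6h_1) = 463/216. So s'(1) = 93/8.

11.6250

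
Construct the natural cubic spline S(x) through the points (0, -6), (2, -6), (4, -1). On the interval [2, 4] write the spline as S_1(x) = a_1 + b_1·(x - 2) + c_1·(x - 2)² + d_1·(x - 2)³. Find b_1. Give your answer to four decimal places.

1.2500

Put M_i = S'' at the i-th knot. Here h = (2, 2) and Δ = (0, 5/2), so the interior equations h_(i-1)·M_(i-1) + 2(h_(i-1)+h_i)·M_i + h_i·M_(i+1) = 6(Δ_i − Δ_(i-1)) read
  2·M_0 + 8·M_1 + 2·M_2 = 6(Δ_1 - Δ_0) = 15
Natural end conditions: M_0 = M_2 = 0.
Solving: M_0 = 0, M_1 = 15/8, M_2 = 0.
On [2, 4], with S_1(x) = a_1 + b_1·(x - 2) + c_1·(x - 2)² + d_1·(x - 2)³: c_1 = M_1/2 = 15/16, d_1 = (M_2 - M_1)/(6h_1) = -5/32, b_1 = Δ_1 - h_1(2M_1 + M_2)/6 = 5/4.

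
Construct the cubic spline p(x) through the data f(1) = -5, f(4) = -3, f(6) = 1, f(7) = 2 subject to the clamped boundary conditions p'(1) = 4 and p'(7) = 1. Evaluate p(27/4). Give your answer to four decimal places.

Write m_i for p''(x_i). With h_i = 3, 2, 1 and divided differences Δ_i = 2/3, 2, 1, the continuity of p' gives the tridiagonal system
  3·m_0 + 10·m_1 + 2·m_2 = 6(Δ_1 - Δ_0) = 8
  2·m_1 + 6·m_2 + 1·m_3 = 6(Δ_2 - Δ_1) = -6
Clamped end conditions give two more equations: 2h_0·m_0 + h_0·m_1 = 6(Δ_0 - p'(1)) = -20 and h_2·m_2 + 2h_2·m_3 = 6(p'(7) - Δ_2) = 0.
Solving: m_0 = -88/19, m_1 = 148/57, m_2 = -116/57, m_3 = 58/57.
On [6, 7], p(x) = 1 + 86/57·(x - 6) - 58/57·(x - 6)² + 29/57·(x - 6)³.
With (x - 6) = 3/4: p(27/4) = 2157/1216.

1.7738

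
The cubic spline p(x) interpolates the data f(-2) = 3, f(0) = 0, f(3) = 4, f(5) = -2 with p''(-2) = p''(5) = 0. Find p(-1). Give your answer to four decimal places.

0.8187

Let σ_i = p''(x_i). Step sizes h_i = 2, 3, 2; slopes of the chords Δ_i = (y_(i+1) - y_i)/h_i = -3/2, 4/3, -3.
  2·σ_0 + 10·σ_1 + 3·σ_2 = 6(Δ_1 - Δ_0) = 17
  3·σ_1 + 10·σ_2 + 2·σ_3 = 6(Δ_2 - Δ_1) = -26
Natural end conditions: σ_0 = σ_3 = 0.
Hence σ_0 = 0, σ_1 = 248/91, σ_2 = -311/91, σ_3 = 0.
On [-2, 0], p(x) = 3 - 1315/546·(x + 2) + 0·(x + 2)² + 62/273·(x + 2)³.
With (x + 2) = 1: p(-1) = 149/182.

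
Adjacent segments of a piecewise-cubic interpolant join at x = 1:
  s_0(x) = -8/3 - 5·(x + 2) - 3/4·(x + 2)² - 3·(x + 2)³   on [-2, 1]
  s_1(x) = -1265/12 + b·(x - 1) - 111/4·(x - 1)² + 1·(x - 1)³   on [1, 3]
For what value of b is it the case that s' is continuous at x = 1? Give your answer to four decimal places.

-90.5000

s_0'(x) = -5 - 3/2·(x + 2) - 9·(x + 2)², so s_0'(1) = -181/2. On the right, s_1'(1) = b, so b = -181/2.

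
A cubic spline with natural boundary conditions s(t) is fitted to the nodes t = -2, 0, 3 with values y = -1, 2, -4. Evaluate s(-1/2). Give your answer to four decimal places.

1.7094

Put m_i = s'' at the i-th knot. Here h = (2, 3) and Δ = (3/2, -2), so the interior equations h_(i-1)·m_(i-1) + 2(h_(i-1)+h_i)·m_i + h_i·m_(i+1) = 6(Δ_i − Δ_(i-1)) read
  2·m_0 + 10·m_1 + 3·m_2 = 6(Δ_1 - Δ_0) = -21
Natural end conditions: m_0 = m_2 = 0.
Hence m_0 = 0, m_1 = -21/10, m_2 = 0.
On [-2, 0], s(t) = -1 + 11/5·(t + 2) + 0·(t + 2)² - 7/40·(t + 2)³.
With (t + 2) = 3/2: s(-1/2) = 547/320.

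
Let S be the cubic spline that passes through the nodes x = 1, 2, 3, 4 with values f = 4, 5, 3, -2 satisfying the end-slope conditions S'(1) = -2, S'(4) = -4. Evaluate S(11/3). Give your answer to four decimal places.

-0.4420

Let M_i = S''(x_i). Step sizes h_i = 1, 1, 1; slopes of the chords Δ_i = (y_(i+1) - y_i)/h_i = 1, -2, -5.
  1·M_0 + 4·M_1 + 1·M_2 = 6(Δ_1 - Δ_0) = -18
  1·M_1 + 4·M_2 + 1·M_3 = 6(Δ_2 - Δ_1) = -18
Clamped end conditions give two more equations: 2h_0·M_0 + h_0·M_1 = 6(Δ_0 - S'(1)) = 18 and h_2·M_2 + 2h_2·M_3 = 6(S'(4) - Δ_2) = 6.
Forward elimination and back-substitution give M_0 = 184/15, M_1 = -98/15, M_2 = -62/15, M_3 = 76/15.
On [3, 4], S(x) = 3 - 67/15·(x - 3) - 31/15·(x - 3)² + 23/15·(x - 3)³.
With (x - 3) = 2/3: S(11/3) = -179/405.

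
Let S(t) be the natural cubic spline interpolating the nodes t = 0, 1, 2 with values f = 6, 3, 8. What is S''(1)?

Let M_i = S''(x_i). Step sizes h_i = 1, 1; slopes of the chords Δ_i = (y_(i+1) - y_i)/h_i = -3, 5.
  1·M_0 + 4·M_1 + 1·M_2 = 6(Δ_1 - Δ_0) = 48
Natural end conditions: M_0 = M_2 = 0.
Solving: M_0 = 0, M_1 = 12, M_2 = 0.

12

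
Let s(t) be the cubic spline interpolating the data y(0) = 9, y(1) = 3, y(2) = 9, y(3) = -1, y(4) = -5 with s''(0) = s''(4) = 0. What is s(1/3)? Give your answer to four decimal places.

5.6772

Write M_i for s''(x_i). With h_i = 1, 1, 1, 1 and divided differences Δ_i = -6, 6, -10, -4, the continuity of s' gives the tridiagonal system
  1·M_0 + 4·M_1 + 1·M_2 = 6(Δ_1 - Δ_0) = 72
  1·M_1 + 4·M_2 + 1·M_3 = 6(Δ_2 - Δ_1) = -96
  1·M_2 + 4·M_3 + 1·M_4 = 6(Δ_3 - Δ_2) = 36
Natural end conditions: M_0 = M_4 = 0.
Hence M_0 = 0, M_1 = 375/14, M_2 = -246/7, M_3 = 249/14, M_4 = 0.
On [0, 1], s(t) = 9 - 293/28·t + 0·t² + 125/28·t³.
With t = 1/3: s(1/3) = 1073/189.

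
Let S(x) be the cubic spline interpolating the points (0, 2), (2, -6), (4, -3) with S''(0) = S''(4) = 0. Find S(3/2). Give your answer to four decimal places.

Write M_i for S''(x_i). With h_i = 2, 2 and divided differences Δ_i = -4, 3/2, the continuity of S' gives the tridiagonal system
  2·M_0 + 8·M_1 + 2·M_2 = 6(Δ_1 - Δ_0) = 33
Natural end conditions: M_0 = M_2 = 0.
Solving: M_0 = 0, M_1 = 33/8, M_2 = 0.
On [0, 2], S(x) = 2 - 43/8·x + 0·x² + 11/32·x³.
With x = 3/2: S(3/2) = -1255/256.

-4.9023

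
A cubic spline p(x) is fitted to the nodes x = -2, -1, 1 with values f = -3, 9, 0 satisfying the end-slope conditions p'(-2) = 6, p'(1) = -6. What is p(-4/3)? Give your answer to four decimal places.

5.0370

With M_i denoting the second derivative at x_i, h_i = 1, 2, and Δ_i = (y_(i+1) − y_i)/h_i = 12, -9/2:
  1·M_0 + 6·M_1 + 2·M_2 = 6(Δ_1 - Δ_0) = -99
Clamped end conditions give two more equations: 2h_0·M_0 + h_0·M_1 = 6(Δ_0 - p'(-2)) = 36 and h_1·M_1 + 2h_1·M_2 = 6(p'(1) - Δ_1) = -9.
Solving the tridiagonal system: M_0 = 61/2, M_1 = -25, M_2 = 41/4.
On [-2, -1], p(x) = -3 + 6·(x + 2) + 61/4·(x + 2)² - 37/4·(x + 2)³.
With (x + 2) = 2/3: p(-4/3) = 136/27.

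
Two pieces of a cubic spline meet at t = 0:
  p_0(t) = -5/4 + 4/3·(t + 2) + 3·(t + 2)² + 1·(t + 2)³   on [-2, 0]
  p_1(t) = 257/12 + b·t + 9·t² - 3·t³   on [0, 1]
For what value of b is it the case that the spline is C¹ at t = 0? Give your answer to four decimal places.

p_0'(t) = 4/3 + 6·(t + 2) + 3·(t + 2)², so p_0'(0) = 76/3. On the right, p_1'(0) = b, so b = 76/3.

25.3333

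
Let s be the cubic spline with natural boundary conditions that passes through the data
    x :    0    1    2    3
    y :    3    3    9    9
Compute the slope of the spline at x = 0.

Put M_i = s'' at the i-th knot. Here h = (1, 1, 1) and Δ = (0, 6, 0), so the interior equations h_(i-1)·M_(i-1) + 2(h_(i-1)+h_i)·M_i + h_i·M_(i+1) = 6(Δ_i − Δ_(i-1)) read
  1·M_0 + 4·M_1 + 1·M_2 = 6(Δ_1 - Δ_0) = 36
  1·M_1 + 4·M_2 + 1·M_3 = 6(Δ_2 - Δ_1) = -36
Natural end conditions: M_0 = M_3 = 0.
Hence M_0 = 0, M_1 = 12, M_2 = -12, M_3 = 0.
On [0, 1], s'(x) = b_0 + 2c_0·x + 3d_0·x² with b_0 = Δ_0 - h_0(2M_0 + M_1)/6 = -2, c_0 = M_0/2 = 0, d_0 = (M_1 - M_0)/(6h_0) = 2. So s'(0) = -2.

-2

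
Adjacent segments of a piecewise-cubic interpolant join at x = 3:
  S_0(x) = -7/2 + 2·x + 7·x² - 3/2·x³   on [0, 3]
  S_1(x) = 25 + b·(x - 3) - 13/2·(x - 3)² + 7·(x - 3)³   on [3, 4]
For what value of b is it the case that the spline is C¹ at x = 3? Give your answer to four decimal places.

3.5000

S_0'(x) = 2 + 14·x - 9/2·x², so S_0'(3) = 7/2. On the right, S_1'(3) = b, so b = 7/2.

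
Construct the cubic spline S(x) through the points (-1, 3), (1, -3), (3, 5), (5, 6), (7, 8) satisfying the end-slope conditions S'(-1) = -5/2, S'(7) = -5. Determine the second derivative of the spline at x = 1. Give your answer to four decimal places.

7.8571

Let M_i = S''(x_i). Step sizes h_i = 2, 2, 2, 2; slopes of the chords Δ_i = (y_(i+1) - y_i)/h_i = -3, 4, 1/2, 1.
  2·M_0 + 8·M_1 + 2·M_2 = 6(Δ_1 - Δ_0) = 42
  2·M_1 + 8·M_2 + 2·M_3 = 6(Δ_2 - Δ_1) = -21
  2·M_2 + 8·M_3 + 2·M_4 = 6(Δ_3 - Δ_2) = 3
Clamped end conditions give two more equations: 2h_0·M_0 + h_0·M_1 = 6(Δ_0 - S'(-1)) = -3 and h_3·M_3 + 2h_3·M_4 = 6(S'(7) - Δ_3) = -36.
Solving the tridiagonal system: M_0 = -131/28, M_1 = 55/7, M_2 = -23/4, M_3 = 65/14, M_4 = -317/28.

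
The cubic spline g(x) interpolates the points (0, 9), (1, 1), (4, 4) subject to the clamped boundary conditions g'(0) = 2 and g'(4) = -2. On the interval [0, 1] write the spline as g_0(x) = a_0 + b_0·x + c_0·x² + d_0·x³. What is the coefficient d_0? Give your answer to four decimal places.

Write M_i for g''(x_i). With h_i = 1, 3 and divided differences Δ_i = -8, 1, the continuity of g' gives the tridiagonal system
  1·M_0 + 8·M_1 + 3·M_2 = 6(Δ_1 - Δ_0) = 54
Clamped end conditions give two more equations: 2h_0·M_0 + h_0·M_1 = 6(Δ_0 - g'(0)) = -60 and h_1·M_1 + 2h_1·M_2 = 6(g'(4) - Δ_1) = -18.
Forward elimination and back-substitution give M_0 = -151/4, M_1 = 31/2, M_2 = -43/4.
On [0, 1], with g_0(x) = a_0 + b_0·x + c_0·x² + d_0·x³: c_0 = M_0/2 = -151/8, d_0 = (M_1 - M_0)/(6h_0) = 71/8, b_0 = Δ_0 - h_0(2M_0 + M_1)/6 = 2.

8.8750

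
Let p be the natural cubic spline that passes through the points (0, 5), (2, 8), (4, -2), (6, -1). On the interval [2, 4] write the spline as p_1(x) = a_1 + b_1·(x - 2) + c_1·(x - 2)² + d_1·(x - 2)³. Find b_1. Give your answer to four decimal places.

Let σ_i = p''(x_i). Step sizes h_i = 2, 2, 2; slopes of the chords Δ_i = (y_(i+1) - y_i)/h_i = 3/2, -5, 1/2.
  2·σ_0 + 8·σ_1 + 2·σ_2 = 6(Δ_1 - Δ_0) = -39
  2·σ_1 + 8·σ_2 + 2·σ_3 = 6(Δ_2 - Δ_1) = 33
Natural end conditions: σ_0 = σ_3 = 0.
Solving: σ_0 = 0, σ_1 = -63/10, σ_2 = 57/10, σ_3 = 0.
On [2, 4], with p_1(x) = a_1 + b_1·(x - 2) + c_1·(x - 2)² + d_1·(x - 2)³: c_1 = σ_1/2 = -63/20, d_1 = (σ_2 - σ_1)/(6h_1) = 1, b_1 = Δ_1 - h_1(2σ_1 + σ_2)/6 = -27/10.

-2.7000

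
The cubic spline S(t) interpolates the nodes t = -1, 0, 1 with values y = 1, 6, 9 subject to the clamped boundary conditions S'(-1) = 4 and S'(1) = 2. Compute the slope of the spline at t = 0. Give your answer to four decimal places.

Write M_i for S''(x_i). With h_i = 1, 1 and divided differences Δ_i = 5, 3, the continuity of S' gives the tridiagonal system
  1·M_0 + 4·M_1 + 1·M_2 = 6(Δ_1 - Δ_0) = -12
Clamped end conditions give two more equations: 2h_0·M_0 + h_0·M_1 = 6(Δ_0 - S'(-1)) = 6 and h_1·M_1 + 2h_1·M_2 = 6(S'(1) - Δ_1) = -6.
Solving: M_0 = 5, M_1 = -4, M_2 = -1.
On [0, 1], S'(t) = b_1 + 2c_1·t + 3d_1·t² with b_1 = Δ_1 - h_1(2M_1 + M_2)/6 = 9/2, c_1 = M_1/2 = -2, d_1 = (M_2 - M_1)/(6h_1) = 1/2. So S'(0) = 9/2.

4.5000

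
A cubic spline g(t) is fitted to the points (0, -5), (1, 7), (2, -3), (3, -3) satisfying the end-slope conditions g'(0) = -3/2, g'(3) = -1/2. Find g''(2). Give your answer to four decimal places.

Put M_i = g'' at the i-th knot. Here h = (1, 1, 1) and Δ = (12, -10, 0), so the interior equations h_(i-1)·M_(i-1) + 2(h_(i-1)+h_i)·M_i + h_i·M_(i+1) = 6(Δ_i − Δ_(i-1)) read
  1·M_0 + 4·M_1 + 1·M_2 = 6(Δ_1 - Δ_0) = -132
  1·M_1 + 4·M_2 + 1·M_3 = 6(Δ_2 - Δ_1) = 60
Clamped end conditions give two more equations: 2h_0·M_0 + h_0·M_1 = 6(Δ_0 - g'(0)) = 81 and h_2·M_2 + 2h_2·M_3 = 6(g'(3) - Δ_2) = -3.
Forward elimination and back-substitution give M_0 = 1051/15, M_1 = -887/15, M_2 = 517/15, M_3 = -281/15.

34.4667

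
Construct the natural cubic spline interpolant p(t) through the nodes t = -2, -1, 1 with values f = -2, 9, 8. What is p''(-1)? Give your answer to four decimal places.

-11.5000

With σ_i denoting the second derivative at x_i, h_i = 1, 2, and Δ_i = (y_(i+1) − y_i)/h_i = 11, -1/2:
  1·σ_0 + 6·σ_1 + 2·σ_2 = 6(Δ_1 - Δ_0) = -69
Natural end conditions: σ_0 = σ_2 = 0.
Solving: σ_0 = 0, σ_1 = -23/2, σ_2 = 0.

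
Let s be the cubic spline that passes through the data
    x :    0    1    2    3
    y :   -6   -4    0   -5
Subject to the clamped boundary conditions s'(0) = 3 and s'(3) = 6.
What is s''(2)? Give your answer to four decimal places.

With m_i denoting the second derivative at x_i, h_i = 1, 1, 1, and Δ_i = (y_(i+1) − y_i)/h_i = 2, 4, -5:
  1·m_0 + 4·m_1 + 1·m_2 = 6(Δ_1 - Δ_0) = 12
  1·m_1 + 4·m_2 + 1·m_3 = 6(Δ_2 - Δ_1) = -54
Clamped end conditions give two more equations: 2h_0·m_0 + h_0·m_1 = 6(Δ_0 - s'(0)) = -6 and h_2·m_2 + 2h_2·m_3 = 6(s'(3) - Δ_2) = 66.
Forward elimination and back-substitution give m_0 = -46/5, m_1 = 62/5, m_2 = -142/5, m_3 = 236/5.

-28.4000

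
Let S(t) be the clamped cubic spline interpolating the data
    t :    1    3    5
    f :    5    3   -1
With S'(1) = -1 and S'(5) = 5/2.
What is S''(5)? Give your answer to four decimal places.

With M_i denoting the second derivative at x_i, h_i = 2, 2, and Δ_i = (y_(i+1) − y_i)/h_i = -1, -2:
  2·M_0 + 8·M_1 + 2·M_2 = 6(Δ_1 - Δ_0) = -6
Clamped end conditions give two more equations: 2h_0·M_0 + h_0·M_1 = 6(Δ_0 - S'(1)) = 0 and h_1·M_1 + 2h_1·M_2 = 6(S'(5) - Δ_1) = 27.
Hence M_0 = 13/8, M_1 = -13/4, M_2 = 67/8.

8.3750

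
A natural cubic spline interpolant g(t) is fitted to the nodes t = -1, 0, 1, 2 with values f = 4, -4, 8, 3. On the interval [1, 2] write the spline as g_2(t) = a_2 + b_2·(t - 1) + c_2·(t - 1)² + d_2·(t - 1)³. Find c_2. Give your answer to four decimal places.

-17.6000

Put M_i = g'' at the i-th knot. Here h = (1, 1, 1) and Δ = (-8, 12, -5), so the interior equations h_(i-1)·M_(i-1) + 2(h_(i-1)+h_i)·M_i + h_i·M_(i+1) = 6(Δ_i − Δ_(i-1)) read
  1·M_0 + 4·M_1 + 1·M_2 = 6(Δ_1 - Δ_0) = 120
  1·M_1 + 4·M_2 + 1·M_3 = 6(Δ_2 - Δ_1) = -102
Natural end conditions: M_0 = M_3 = 0.
Solving the tridiagonal system: M_0 = 0, M_1 = 194/5, M_2 = -176/5, M_3 = 0.
On [1, 2], with g_2(t) = a_2 + b_2·(t - 1) + c_2·(t - 1)² + d_2·(t - 1)³: c_2 = M_2/2 = -88/5, d_2 = (M_3 - M_2)/(6h_2) = 88/15, b_2 = Δ_2 - h_2(2M_2 + M_3)/6 = 101/15.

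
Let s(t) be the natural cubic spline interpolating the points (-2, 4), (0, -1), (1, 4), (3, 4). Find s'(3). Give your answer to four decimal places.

-2.1429

Write M_i for s''(x_i). With h_i = 2, 1, 2 and divided differences Δ_i = -5/2, 5, 0, the continuity of s' gives the tridiagonal system
  2·M_0 + 6·M_1 + 1·M_2 = 6(Δ_1 - Δ_0) = 45
  1·M_1 + 6·M_2 + 2·M_3 = 6(Δ_2 - Δ_1) = -30
Natural end conditions: M_0 = M_3 = 0.
Solving the tridiagonal system: M_0 = 0, M_1 = 60/7, M_2 = -45/7, M_3 = 0.
On [1, 3], s'(t) = b_2 + 2c_2·(t - 1) + 3d_2·(t - 1)² with b_2 = Δ_2 - h_2(2M_2 + M_3)/6 = 30/7, c_2 = M_2/2 = -45/14, d_2 = (M_3 - M_2)/(6h_2) = 15/28. So s'(3) = -15/7.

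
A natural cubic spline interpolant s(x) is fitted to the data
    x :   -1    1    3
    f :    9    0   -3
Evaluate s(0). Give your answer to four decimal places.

3.9375

Put m_i = s'' at the i-th knot. Here h = (2, 2) and Δ = (-9/2, -3/2), so the interior equations h_(i-1)·m_(i-1) + 2(h_(i-1)+h_i)·m_i + h_i·m_(i+1) = 6(Δ_i − Δ_(i-1)) read
  2·m_0 + 8·m_1 + 2·m_2 = 6(Δ_1 - Δ_0) = 18
Natural end conditions: m_0 = m_2 = 0.
Solving the tridiagonal system: m_0 = 0, m_1 = 9/4, m_2 = 0.
On [-1, 1], s(x) = 9 - 21/4·(x + 1) + 0·(x + 1)² + 3/16·(x + 1)³.
With (x + 1) = 1: s(0) = 63/16.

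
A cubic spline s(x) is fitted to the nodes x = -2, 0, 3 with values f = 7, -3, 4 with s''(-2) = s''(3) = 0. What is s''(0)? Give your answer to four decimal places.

4.4000

Let m_i = s''(x_i). Step sizes h_i = 2, 3; slopes of the chords Δ_i = (y_(i+1) - y_i)/h_i = -5, 7/3.
  2·m_0 + 10·m_1 + 3·m_2 = 6(Δ_1 - Δ_0) = 44
Natural end conditions: m_0 = m_2 = 0.
Hence m_0 = 0, m_1 = 22/5, m_2 = 0.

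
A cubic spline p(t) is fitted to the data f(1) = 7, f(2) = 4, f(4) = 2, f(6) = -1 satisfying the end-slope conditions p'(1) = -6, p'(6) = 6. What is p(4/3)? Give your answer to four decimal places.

5.4058

Put σ_i = p'' at the i-th knot. Here h = (1, 2, 2) and Δ = (-3, -1, -3/2), so the interior equations h_(i-1)·σ_(i-1) + 2(h_(i-1)+h_i)·σ_i + h_i·σ_(i+1) = 6(Δ_i − Δ_(i-1)) read
  1·σ_0 + 6·σ_1 + 2·σ_2 = 6(Δ_1 - Δ_0) = 12
  2·σ_1 + 8·σ_2 + 2·σ_3 = 6(Δ_2 - Δ_1) = -3
Clamped end conditions give two more equations: 2h_0·σ_0 + h_0·σ_1 = 6(Δ_0 - p'(1)) = 18 and h_2·σ_2 + 2h_2·σ_3 = 6(p'(6) - Δ_2) = 45.
Solving the tridiagonal system: σ_0 = 183/23, σ_1 = 48/23, σ_2 = -195/46, σ_3 = 615/46.
On [1, 2], p(t) = 7 - 6·(t - 1) + 183/46·(t - 1)² - 45/46·(t - 1)³.
With (t - 1) = 1/3: p(4/3) = 373/69.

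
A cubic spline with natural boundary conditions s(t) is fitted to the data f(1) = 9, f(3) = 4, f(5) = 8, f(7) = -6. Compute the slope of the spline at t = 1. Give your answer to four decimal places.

-4.3000

Put M_i = s'' at the i-th knot. Here h = (2, 2, 2) and Δ = (-5/2, 2, -7), so the interior equations h_(i-1)·M_(i-1) + 2(h_(i-1)+h_i)·M_i + h_i·M_(i+1) = 6(Δ_i − Δ_(i-1)) read
  2·M_0 + 8·M_1 + 2·M_2 = 6(Δ_1 - Δ_0) = 27
  2·M_1 + 8·M_2 + 2·M_3 = 6(Δ_2 - Δ_1) = -54
Natural end conditions: M_0 = M_3 = 0.
Hence M_0 = 0, M_1 = 27/5, M_2 = -81/10, M_3 = 0.
On [1, 3], s'(t) = b_0 + 2c_0·(t - 1) + 3d_0·(t - 1)² with b_0 = Δ_0 - h_0(2M_0 + M_1)/6 = -43/10, c_0 = M_0/2 = 0, d_0 = (M_1 - M_0)/(6h_0) = 9/20. So s'(1) = -43/10.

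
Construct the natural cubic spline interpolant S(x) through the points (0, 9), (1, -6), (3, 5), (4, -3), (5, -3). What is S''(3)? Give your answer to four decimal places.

With M_i denoting the second derivative at x_i, h_i = 1, 2, 1, 1, and Δ_i = (y_(i+1) − y_i)/h_i = -15, 11/2, -8, 0:
  1·M_0 + 6·M_1 + 2·M_2 = 6(Δ_1 - Δ_0) = 123
  2·M_1 + 6·M_2 + 1·M_3 = 6(Δ_2 - Δ_1) = -81
  1·M_2 + 4·M_3 + 1·M_4 = 6(Δ_3 - Δ_2) = 48
Natural end conditions: M_0 = M_4 = 0.
Solving: M_0 = 0, M_1 = 3573/122, M_2 = -1608/61, M_3 = 1134/61, M_4 = 0.

-26.3607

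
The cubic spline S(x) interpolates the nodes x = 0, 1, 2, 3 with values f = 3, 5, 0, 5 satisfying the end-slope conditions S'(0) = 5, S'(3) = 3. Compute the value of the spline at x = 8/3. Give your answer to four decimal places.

Write M_i for S''(x_i). With h_i = 1, 1, 1 and divided differences Δ_i = 2, -5, 5, the continuity of S' gives the tridiagonal system
  1·M_0 + 4·M_1 + 1·M_2 = 6(Δ_1 - Δ_0) = -42
  1·M_1 + 4·M_2 + 1·M_3 = 6(Δ_2 - Δ_1) = 60
Clamped end conditions give two more equations: 2h_0·M_0 + h_0·M_1 = 6(Δ_0 - S'(0)) = -18 and h_2·M_2 + 2h_2·M_3 = 6(S'(3) - Δ_2) = -12.
Forward elimination and back-substitution give M_0 = -14/15, M_1 = -242/15, M_2 = 352/15, M_3 = -266/15.
On [2, 3], S(x) = 0 + 2/15·(x - 2) + 176/15·(x - 2)² - 103/15·(x - 2)³.
With (x - 2) = 2/3: S(8/3) = 1324/405.

3.2691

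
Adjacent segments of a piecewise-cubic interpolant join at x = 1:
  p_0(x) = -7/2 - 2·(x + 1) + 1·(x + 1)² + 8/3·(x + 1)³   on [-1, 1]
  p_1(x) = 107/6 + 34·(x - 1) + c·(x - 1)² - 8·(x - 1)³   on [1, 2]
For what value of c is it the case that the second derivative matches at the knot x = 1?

p_0''(x) = 2 + 16·(x + 1), so p_0''(1) = 34. On the right, p_1''(1) = 2c, so c = 17.

17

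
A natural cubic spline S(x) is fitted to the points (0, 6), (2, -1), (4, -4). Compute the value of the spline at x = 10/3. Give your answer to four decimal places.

Write M_i for S''(x_i). With h_i = 2, 2 and divided differences Δ_i = -7/2, -3/2, the continuity of S' gives the tridiagonal system
  2·M_0 + 8·M_1 + 2·M_2 = 6(Δ_1 - Δ_0) = 12
Natural end conditions: M_0 = M_2 = 0.
Forward elimination and back-substitution give M_0 = 0, M_1 = 3/2, M_2 = 0.
On [2, 4], S(x) = -1 - 5/2·(x - 2) + 3/4·(x - 2)² - 1/8·(x - 2)³.
With (x - 2) = 4/3: S(10/3) = -89/27.

-3.2963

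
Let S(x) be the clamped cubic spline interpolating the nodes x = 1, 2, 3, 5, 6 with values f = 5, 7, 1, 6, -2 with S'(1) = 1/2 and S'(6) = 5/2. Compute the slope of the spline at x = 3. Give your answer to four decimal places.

Put M_i = S'' at the i-th knot. Here h = (1, 1, 2, 1) and Δ = (2, -6, 5/2, -8), so the interior equations h_(i-1)·M_(i-1) + 2(h_(i-1)+h_i)·M_i + h_i·M_(i+1) = 6(Δ_i − Δ_(i-1)) read
  1·M_0 + 4·M_1 + 1·M_2 = 6(Δ_1 - Δ_0) = -48
  1·M_1 + 6·M_2 + 2·M_3 = 6(Δ_2 - Δ_1) = 51
  2·M_2 + 6·M_3 + 1·M_4 = 6(Δ_3 - Δ_2) = -63
Clamped end conditions give two more equations: 2h_0·M_0 + h_0·M_1 = 6(Δ_0 - S'(1)) = 9 and h_3·M_3 + 2h_3·M_4 = 6(S'(6) - Δ_3) = 63.
Forward elimination and back-substitution give M_0 = 119/8, M_1 = -83/4, M_2 = 161/8, M_3 = -49/2, M_4 = 175/4.
On [3, 5], S'(x) = b_2 + 2c_2·(x - 3) + 3d_2·(x - 3)² with b_2 = Δ_2 - h_2(2M_2 + M_3)/6 = -11/4, c_2 = M_2/2 = 161/16, d_2 = (M_3 - M_2)/(6h_2) = -119/32. So S'(3) = -11/4.

-2.7500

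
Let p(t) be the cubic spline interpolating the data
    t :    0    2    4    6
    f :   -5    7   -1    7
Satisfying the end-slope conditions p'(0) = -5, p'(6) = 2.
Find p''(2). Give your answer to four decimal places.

-16.8667

Put m_i = p'' at the i-th knot. Here h = (2, 2, 2) and Δ = (6, -4, 4), so the interior equations h_(i-1)·m_(i-1) + 2(h_(i-1)+h_i)·m_i + h_i·m_(i+1) = 6(Δ_i − Δ_(i-1)) read
  2·m_0 + 8·m_1 + 2·m_2 = 6(Δ_1 - Δ_0) = -60
  2·m_1 + 8·m_2 + 2·m_3 = 6(Δ_2 - Δ_1) = 48
Clamped end conditions give two more equations: 2h_0·m_0 + h_0·m_1 = 6(Δ_0 - p'(0)) = 66 and h_2·m_2 + 2h_2·m_3 = 6(p'(6) - Δ_2) = -12.
Forward elimination and back-substitution give m_0 = 374/15, m_1 = -253/15, m_2 = 188/15, m_3 = -139/15.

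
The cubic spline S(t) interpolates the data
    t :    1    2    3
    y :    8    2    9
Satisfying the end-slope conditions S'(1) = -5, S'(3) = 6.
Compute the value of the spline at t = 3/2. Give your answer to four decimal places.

4.3125

Put M_i = S'' at the i-th knot. Here h = (1, 1) and Δ = (-6, 7), so the interior equations h_(i-1)·M_(i-1) + 2(h_(i-1)+h_i)·M_i + h_i·M_(i+1) = 6(Δ_i − Δ_(i-1)) read
  1·M_0 + 4·M_1 + 1·M_2 = 6(Δ_1 - Δ_0) = 78
Clamped end conditions give two more equations: 2h_0·M_0 + h_0·M_1 = 6(Δ_0 - S'(1)) = -6 and h_1·M_1 + 2h_1·M_2 = 6(S'(3) - Δ_1) = -6.
Solving the tridiagonal system: M_0 = -17, M_1 = 28, M_2 = -17.
On [1, 2], S(t) = 8 - 5·(t - 1) - 17/2·(t - 1)² + 15/2·(t - 1)³.
With (t - 1) = 1/2: S(3/2) = 69/16.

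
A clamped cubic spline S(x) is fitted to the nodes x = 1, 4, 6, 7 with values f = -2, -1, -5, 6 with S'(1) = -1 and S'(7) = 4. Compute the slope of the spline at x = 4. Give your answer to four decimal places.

Write m_i for S''(x_i). With h_i = 3, 2, 1 and divided differences Δ_i = 1/3, -2, 11, the continuity of S' gives the tridiagonal system
  3·m_0 + 10·m_1 + 2·m_2 = 6(Δ_1 - Δ_0) = -14
  2·m_1 + 6·m_2 + 1·m_3 = 6(Δ_2 - Δ_1) = 78
Clamped end conditions give two more equations: 2h_0·m_0 + h_0·m_1 = 6(Δ_0 - S'(1)) = 8 and h_2·m_2 + 2h_2·m_3 = 6(S'(7) - Δ_2) = -42.
Solving: m_0 = 274/57, m_1 = -132/19, m_2 = 390/19, m_3 = -594/19.
On [4, 6], S'(x) = b_1 + 2c_1·(x - 4) + 3d_1·(x - 4)² with b_1 = Δ_1 - h_1(2m_1 + m_2)/6 = -80/19, c_1 = m_1/2 = -66/19, d_1 = (m_2 - m_1)/(6h_1) = 87/38. So S'(4) = -80/19.

-4.2105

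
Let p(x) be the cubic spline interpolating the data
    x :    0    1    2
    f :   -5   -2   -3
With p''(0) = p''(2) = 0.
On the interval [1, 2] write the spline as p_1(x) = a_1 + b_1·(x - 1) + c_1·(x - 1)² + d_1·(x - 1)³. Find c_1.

Let m_i = p''(x_i). Step sizes h_i = 1, 1; slopes of the chords Δ_i = (y_(i+1) - y_i)/h_i = 3, -1.
  1·m_0 + 4·m_1 + 1·m_2 = 6(Δ_1 - Δ_0) = -24
Natural end conditions: m_0 = m_2 = 0.
Hence m_0 = 0, m_1 = -6, m_2 = 0.
On [1, 2], with p_1(x) = a_1 + b_1·(x - 1) + c_1·(x - 1)² + d_1·(x - 1)³: c_1 = m_1/2 = -3, d_1 = (m_2 - m_1)/(6h_1) = 1, b_1 = Δ_1 - h_1(2m_1 + m_2)/6 = 1.

-3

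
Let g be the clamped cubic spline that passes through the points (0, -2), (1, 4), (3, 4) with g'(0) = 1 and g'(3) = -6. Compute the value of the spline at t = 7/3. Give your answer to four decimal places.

6.7654

Write σ_i for g''(x_i). With h_i = 1, 2 and divided differences Δ_i = 6, 0, the continuity of g' gives the tridiagonal system
  1·σ_0 + 6·σ_1 + 2·σ_2 = 6(Δ_1 - Δ_0) = -36
Clamped end conditions give two more equations: 2h_0·σ_0 + h_0·σ_1 = 6(Δ_0 - g'(0)) = 30 and h_1·σ_1 + 2h_1·σ_2 = 6(g'(3) - Δ_1) = -36.
Solving the tridiagonal system: σ_0 = 56/3, σ_1 = -22/3, σ_2 = -16/3.
On [1, 3], g(t) = 4 + 20/3·(t - 1) - 11/3·(t - 1)² + 1/6·(t - 1)³.
With (t - 1) = 4/3: g(7/3) = 548/81.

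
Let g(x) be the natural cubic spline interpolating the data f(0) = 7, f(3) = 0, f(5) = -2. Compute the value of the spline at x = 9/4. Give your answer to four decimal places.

1.3563

Write M_i for g''(x_i). With h_i = 3, 2 and divided differences Δ_i = -7/3, -1, the continuity of g' gives the tridiagonal system
  3·M_0 + 10·M_1 + 2·M_2 = 6(Δ_1 - Δ_0) = 8
Natural end conditions: M_0 = M_2 = 0.
Solving the tridiagonal system: M_0 = 0, M_1 = 4/5, M_2 = 0.
On [0, 3], g(x) = 7 - 41/15·x + 0·x² + 2/45·x³.
With x = 9/4: g(9/4) = 217/160.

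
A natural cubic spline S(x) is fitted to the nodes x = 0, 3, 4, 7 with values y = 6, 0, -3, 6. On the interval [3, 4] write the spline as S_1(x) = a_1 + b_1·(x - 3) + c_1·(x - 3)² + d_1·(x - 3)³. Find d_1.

With M_i denoting the second derivative at x_i, h_i = 3, 1, 3, and Δ_i = (y_(i+1) − y_i)/h_i = -2, -3, 3:
  3·M_0 + 8·M_1 + 1·M_2 = 6(Δ_1 - Δ_0) = -6
  1·M_1 + 8·M_2 + 3·M_3 = 6(Δ_2 - Δ_1) = 36
Natural end conditions: M_0 = M_3 = 0.
Solving: M_0 = 0, M_1 = -4/3, M_2 = 14/3, M_3 = 0.
On [3, 4], with S_1(x) = a_1 + b_1·(x - 3) + c_1·(x - 3)² + d_1·(x - 3)³: c_1 = M_1/2 = -2/3, d_1 = (M_2 - M_1)/(6h_1) = 1, b_1 = Δ_1 - h_1(2M_1 + M_2)/6 = -10/3.

1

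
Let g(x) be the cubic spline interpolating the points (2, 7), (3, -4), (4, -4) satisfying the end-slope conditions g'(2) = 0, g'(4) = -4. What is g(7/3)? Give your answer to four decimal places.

Let M_i = g''(x_i). Step sizes h_i = 1, 1; slopes of the chords Δ_i = (y_(i+1) - y_i)/h_i = -11, 0.
  1·M_0 + 4·M_1 + 1·M_2 = 6(Δ_1 - Δ_0) = 66
Clamped end conditions give two more equations: 2h_0·M_0 + h_0·M_1 = 6(Δ_0 - g'(2)) = -66 and h_1·M_1 + 2h_1·M_2 = 6(g'(4) - Δ_1) = -24.
Hence M_0 = -103/2, M_1 = 37, M_2 = -61/2.
On [2, 3], g(x) = 7 + 0·(x - 2) - 103/4·(x - 2)² + 59/4·(x - 2)³.
With (x - 2) = 1/3: g(7/3) = 253/54.

4.6852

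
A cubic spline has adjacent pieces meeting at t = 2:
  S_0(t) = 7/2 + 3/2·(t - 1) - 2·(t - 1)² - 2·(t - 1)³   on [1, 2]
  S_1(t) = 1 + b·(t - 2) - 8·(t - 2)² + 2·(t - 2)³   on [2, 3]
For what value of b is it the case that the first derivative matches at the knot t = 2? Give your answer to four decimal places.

S_0'(t) = 3/2 - 4·(t - 1) - 6·(t - 1)², so S_0'(2) = -17/2. On the right, S_1'(2) = b, so b = -17/2.

-8.5000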